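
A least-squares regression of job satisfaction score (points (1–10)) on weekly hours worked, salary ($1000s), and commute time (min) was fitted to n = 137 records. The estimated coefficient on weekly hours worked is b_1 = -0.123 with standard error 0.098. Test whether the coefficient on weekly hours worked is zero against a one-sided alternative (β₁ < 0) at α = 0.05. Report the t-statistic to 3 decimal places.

H₀: β₁ = 0 vs H₁: β₁ < 0.
t = (b_1 − β₁⁰)/SE = -0.123 / 0.098 = -1.255.
df = n − k − 1 = 137 − 3 − 1 = 133.
One-sided p ≈ 0.1058, which is ≥ 0.05, so fail to reject H₀.
The data do not give significant evidence that the true slope on weekly hours worked is negative, holding the other predictors fixed.

t = -1.255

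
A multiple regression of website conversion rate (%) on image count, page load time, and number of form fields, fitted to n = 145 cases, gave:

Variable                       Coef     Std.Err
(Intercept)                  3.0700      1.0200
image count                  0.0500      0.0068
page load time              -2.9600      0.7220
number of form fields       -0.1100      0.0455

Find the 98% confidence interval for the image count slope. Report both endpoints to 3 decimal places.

(0.034, 0.066)

Read off: b = 0.0500, SE = 0.0068 for image count.
df = n − k − 1 = 145 − 3 − 1 = 141.
t* = t_{0.01, 141} = 2.353085.
Margin = t* × SE = 2.353085 × 0.0068 = 0.01600.
CI: 0.0500 ± 0.01600 → (0.034, 0.066).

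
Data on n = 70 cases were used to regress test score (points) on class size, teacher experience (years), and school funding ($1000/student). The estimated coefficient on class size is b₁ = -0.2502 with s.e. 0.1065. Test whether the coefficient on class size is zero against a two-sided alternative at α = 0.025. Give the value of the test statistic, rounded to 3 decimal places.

H₀: β₁ = 0 vs H₁: β₁ ≠ 0.
t = (b₁ − β₁⁰)/SE = -0.2502 / 0.1065 = -2.349.
df = n − k − 1 = 70 − 3 − 1 = 66.
Two-sided p ≈ 0.0218, which is < 0.025, so reject H₀.
There is evidence that class size is associated with test score, holding the other predictors fixed.

t = -2.349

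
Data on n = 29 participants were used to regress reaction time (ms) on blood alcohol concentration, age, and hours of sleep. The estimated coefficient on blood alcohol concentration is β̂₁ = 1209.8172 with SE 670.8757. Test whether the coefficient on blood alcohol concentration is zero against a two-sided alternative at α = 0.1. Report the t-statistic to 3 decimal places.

t = 1.803

H₀: β₁ = 0 vs H₁: β₁ ≠ 0.
t = (β̂₁ − β₁⁰)/SE = 1209.8172 / 670.8757 = 1.803.
df = n − k − 1 = 29 − 3 − 1 = 25.
Two-sided p ≈ 0.0834, which is < 0.1, so reject H₀.
There is evidence that blood alcohol concentration is associated with reaction time, holding the other predictors fixed.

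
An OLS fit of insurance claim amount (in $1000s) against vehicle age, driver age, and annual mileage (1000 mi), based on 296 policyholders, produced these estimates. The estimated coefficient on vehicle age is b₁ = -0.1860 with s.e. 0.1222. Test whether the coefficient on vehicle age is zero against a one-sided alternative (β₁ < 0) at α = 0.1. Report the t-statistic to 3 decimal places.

H₀: β₁ = 0 vs H₁: β₁ < 0.
t = (b₁ − β₁⁰)/SE = -0.1860 / 0.1222 = -1.522.
df = n − k − 1 = 296 − 3 − 1 = 292.
One-sided p ≈ 0.0645, which is < 0.1, so reject H₀.
There is evidence that the true slope on vehicle age is negative, holding the other predictors fixed.

t = -1.522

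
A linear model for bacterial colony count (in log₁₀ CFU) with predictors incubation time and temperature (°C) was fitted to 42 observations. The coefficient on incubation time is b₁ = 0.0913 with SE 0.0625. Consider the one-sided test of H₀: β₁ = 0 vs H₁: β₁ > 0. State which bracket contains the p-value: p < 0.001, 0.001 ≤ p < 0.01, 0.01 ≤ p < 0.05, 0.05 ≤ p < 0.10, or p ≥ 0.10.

t = 0.0913 / 0.0625 = 1.461.
df = n − k − 1 = 42 − 2 − 1 = 39.
One-sided p = P(T_{39} > t) ≈ 0.0760.
So 0.05 ≤ p < 0.10.

0.05 ≤ p < 0.10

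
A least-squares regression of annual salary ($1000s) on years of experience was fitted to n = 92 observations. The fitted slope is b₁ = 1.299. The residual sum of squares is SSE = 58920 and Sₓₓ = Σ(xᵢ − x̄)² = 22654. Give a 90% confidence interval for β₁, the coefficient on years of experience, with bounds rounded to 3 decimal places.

MSE = SSE/(n − 2) = 58920/90 = 654.667.
SE(b₁) = √(MSE/Sₓₓ) = √(654.667/22654) = 0.169996.
df = n − 2 = 90.
t* = t_{0.05, 90} = 1.661961.
Margin = t* × SE = 1.661961 × 0.169996 = 0.28253.
CI: 1.299 ± 0.28253 → (1.016, 1.582).
With 90% confidence, each one-unit increase in years of experience is associated with a change of between 1.016 and 1.582 $1000s in annual salary.

(1.016, 1.582)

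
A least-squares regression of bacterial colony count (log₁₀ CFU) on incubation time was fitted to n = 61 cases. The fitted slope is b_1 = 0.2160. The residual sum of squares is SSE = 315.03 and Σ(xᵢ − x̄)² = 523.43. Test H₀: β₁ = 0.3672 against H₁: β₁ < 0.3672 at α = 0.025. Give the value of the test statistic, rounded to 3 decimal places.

MSE = SSE/(n − 2) = 315.03/59 = 5.33949.
SE(b_1) = √(MSE/Sₓₓ) = √(5.33949/523.43) = 0.101.
t = (0.2160 − 0.3672) / 0.101 = -1.497.
df = n − 2 = 59.
One-sided p ≈ 0.0699, which is ≥ 0.025, so fail to reject H₀.
The data do not give significant evidence that the true slope on incubation time is below 0.3672 log₁₀ CFU per unit.

t = -1.497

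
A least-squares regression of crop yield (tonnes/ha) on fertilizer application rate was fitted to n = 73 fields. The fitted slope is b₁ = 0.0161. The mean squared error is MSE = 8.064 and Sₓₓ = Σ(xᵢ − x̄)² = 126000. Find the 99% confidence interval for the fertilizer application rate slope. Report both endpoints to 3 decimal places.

SE(b₁) = √(MSE/Sₓₓ) = √(8.064/126000) = 0.008.
df = n − 2 = 71.
t* = t_{0.005, 71} = 2.646863.
Margin = t* × SE = 2.646863 × 0.008 = 0.02117.
CI: 0.0161 ± 0.02117 → (-0.005, 0.037).
With 99% confidence, each one-unit increase in fertilizer application rate is associated with a change of between -0.005 and 0.037 tonnes/ha in crop yield.

(-0.005, 0.037)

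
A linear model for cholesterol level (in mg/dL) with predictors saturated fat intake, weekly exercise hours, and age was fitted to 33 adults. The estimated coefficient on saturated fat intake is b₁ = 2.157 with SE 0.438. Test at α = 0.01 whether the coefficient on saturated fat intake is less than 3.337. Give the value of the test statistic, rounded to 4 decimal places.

t = -2.6941

H₀: β₁ = 3.337 vs H₁: β₁ < 3.337.
t = (b₁ − β₁⁰)/SE = (2.157 − 3.337) / 0.438 = -2.6941.
df = n − k − 1 = 33 − 3 − 1 = 29.
One-sided p ≈ 0.0058, which is < 0.01, so reject H₀.
There is evidence that the true slope on saturated fat intake is below 3.337 mg/dL per unit, holding the other predictors fixed.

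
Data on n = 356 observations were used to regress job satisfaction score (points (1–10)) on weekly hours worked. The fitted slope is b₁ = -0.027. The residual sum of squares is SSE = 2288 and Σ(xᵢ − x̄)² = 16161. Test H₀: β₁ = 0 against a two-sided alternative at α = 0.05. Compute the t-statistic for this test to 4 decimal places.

t = -1.3501

MSE = SSE/(n − 2) = 2288/354 = 6.46328.
SE(b₁) = √(MSE/Sₓₓ) = √(6.46328/16161) = 0.0199983.
t = -0.027 / 0.0199983 = -1.3501.
df = n − 2 = 354.
Two-sided p ≈ 0.1778, which is ≥ 0.05, so fail to reject H₀.
The data do not give significant evidence of an association between weekly hours worked and job satisfaction score.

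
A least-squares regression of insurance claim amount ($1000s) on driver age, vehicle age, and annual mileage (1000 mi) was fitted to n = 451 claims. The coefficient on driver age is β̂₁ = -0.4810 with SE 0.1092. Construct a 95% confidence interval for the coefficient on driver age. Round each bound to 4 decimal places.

df = n − k − 1 = 451 − 3 − 1 = 447.
t* = t_{0.025, 447} = 1.965285.
Margin = t* × SE = 1.965285 × 0.1092 = 0.214609.
CI: -0.4810 ± 0.214609 → (-0.6956, -0.2664).
With 95% confidence, each one-unit increase in driver age is associated with a change of between -0.6956 and -0.2664 $1000s in insurance claim amount, holding the other predictors fixed.

(-0.6956, -0.2664)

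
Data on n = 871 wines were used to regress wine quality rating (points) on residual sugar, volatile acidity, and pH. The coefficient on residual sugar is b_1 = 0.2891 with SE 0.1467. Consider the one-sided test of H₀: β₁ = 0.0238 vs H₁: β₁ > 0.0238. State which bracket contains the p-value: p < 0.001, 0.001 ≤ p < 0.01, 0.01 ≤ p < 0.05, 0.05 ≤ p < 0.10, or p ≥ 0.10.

t = (0.2891 − 0.0238) / 0.1467 = 1.808.
df = n − k − 1 = 871 − 3 − 1 = 867.
One-sided p = P(T_{867} > t) ≈ 0.0354.
So 0.01 ≤ p < 0.05.

0.01 ≤ p < 0.05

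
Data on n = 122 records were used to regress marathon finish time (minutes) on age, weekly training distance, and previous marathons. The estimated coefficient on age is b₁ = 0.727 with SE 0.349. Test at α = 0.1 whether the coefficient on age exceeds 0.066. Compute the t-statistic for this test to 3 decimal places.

H₀: β₁ = 0.066 vs H₁: β₁ > 0.066.
t = (b₁ − β₁⁰)/SE = (0.727 − 0.066) / 0.349 = 1.894.
df = n − k − 1 = 122 − 3 − 1 = 118.
One-sided p ≈ 0.0303, which is < 0.1, so reject H₀.
There is evidence that the true slope on age exceeds 0.066 minutes per unit, holding the other predictors fixed.

t = 1.894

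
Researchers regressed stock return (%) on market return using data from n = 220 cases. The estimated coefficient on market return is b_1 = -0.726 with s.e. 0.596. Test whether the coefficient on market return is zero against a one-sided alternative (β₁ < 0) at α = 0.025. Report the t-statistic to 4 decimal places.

H₀: β₁ = 0 vs H₁: β₁ < 0.
t = (b_1 − β₁⁰)/SE = -0.726 / 0.596 = -1.2181.
df = n − 2 = 220 − 2 = 218.
One-sided p ≈ 0.1122, which is ≥ 0.025, so fail to reject H₀.
The data do not give significant evidence that the true slope on market return is negative.

t = -1.2181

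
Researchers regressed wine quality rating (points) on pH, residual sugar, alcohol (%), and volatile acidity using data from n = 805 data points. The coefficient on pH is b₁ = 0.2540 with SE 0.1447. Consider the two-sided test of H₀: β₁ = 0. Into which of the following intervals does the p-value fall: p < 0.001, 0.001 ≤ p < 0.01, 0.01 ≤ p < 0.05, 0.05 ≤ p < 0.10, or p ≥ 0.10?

0.05 ≤ p < 0.10

t = 0.2540 / 0.1447 = 1.755.
df = n − k − 1 = 805 − 4 − 1 = 800.
Two-sided p = 2·P(T_{800} > |t|) ≈ 0.0796.
So 0.05 ≤ p < 0.10.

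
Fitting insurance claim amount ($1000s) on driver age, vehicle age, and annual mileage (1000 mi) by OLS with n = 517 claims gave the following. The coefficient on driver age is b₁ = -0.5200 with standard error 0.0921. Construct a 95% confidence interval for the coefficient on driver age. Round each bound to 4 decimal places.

df = n − k − 1 = 517 − 3 − 1 = 513.
t* = t_{0.025, 513} = 1.964599.
Margin = t* × SE = 1.964599 × 0.0921 = 0.180940.
CI: -0.5200 ± 0.180940 → (-0.7009, -0.3391).
With 95% confidence, each one-unit increase in driver age is associated with a change of between -0.7009 and -0.3391 $1000s in insurance claim amount, holding the other predictors fixed.

(-0.7009, -0.3391)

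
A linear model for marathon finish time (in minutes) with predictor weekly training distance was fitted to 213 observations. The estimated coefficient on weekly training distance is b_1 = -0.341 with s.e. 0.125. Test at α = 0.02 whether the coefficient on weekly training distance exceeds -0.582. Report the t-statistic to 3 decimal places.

H₀: β₁ = -0.582 vs H₁: β₁ > -0.582.
t = (b_1 − β₁⁰)/SE = (-0.341 − (-0.582)) / 0.125 = 1.928.
df = n − 2 = 213 − 2 = 211.
One-sided p ≈ 0.0276, which is ≥ 0.02, so fail to reject H₀.
The data do not give significant evidence that the true slope on weekly training distance exceeds -0.582 minutes per unit.

t = 1.928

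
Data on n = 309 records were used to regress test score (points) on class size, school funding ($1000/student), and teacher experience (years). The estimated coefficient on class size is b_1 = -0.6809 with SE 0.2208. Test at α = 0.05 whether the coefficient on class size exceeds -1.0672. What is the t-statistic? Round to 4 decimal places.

H₀: β₁ = -1.0672 vs H₁: β₁ > -1.0672.
t = (b_1 − β₁⁰)/SE = (-0.6809 − (-1.0672)) / 0.2208 = 1.7495.
df = n − k − 1 = 309 − 3 − 1 = 305.
One-sided p ≈ 0.0406, which is < 0.05, so reject H₀.
There is evidence that the true slope on class size exceeds -1.0672 points per unit, holding the other predictors fixed.

t = 1.7495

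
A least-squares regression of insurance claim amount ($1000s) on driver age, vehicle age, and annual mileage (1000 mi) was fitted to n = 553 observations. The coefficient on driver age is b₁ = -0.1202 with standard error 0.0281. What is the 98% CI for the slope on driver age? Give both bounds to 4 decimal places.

(-0.1858, -0.0546)

df = n − k − 1 = 553 − 3 − 1 = 549.
t* = t_{0.01, 549} = 2.333159.
Margin = t* × SE = 2.333159 × 0.0281 = 0.065562.
CI: -0.1202 ± 0.065562 → (-0.1858, -0.0546).
With 98% confidence, each one-unit increase in driver age is associated with a change of between -0.1858 and -0.0546 $1000s in insurance claim amount, holding the other predictors fixed.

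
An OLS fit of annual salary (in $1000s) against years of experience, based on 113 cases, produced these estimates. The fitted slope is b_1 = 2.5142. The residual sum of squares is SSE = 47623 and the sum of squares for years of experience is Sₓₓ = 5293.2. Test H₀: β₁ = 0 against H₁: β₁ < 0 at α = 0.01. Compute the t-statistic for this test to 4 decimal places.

MSE = SSE/(n − 2) = 47623/111 = 429.036.
SE(b_1) = √(MSE/Sₓₓ) = √(429.036/5293.2) = 0.2847.
t = 2.5142 / 0.2847 = 8.8310.
df = n − 2 = 111.
One-sided p ≈ 1.0000, which is ≥ 0.01, so fail to reject H₀.
The data do not give significant evidence that the true slope on years of experience is negative.

t = 8.8310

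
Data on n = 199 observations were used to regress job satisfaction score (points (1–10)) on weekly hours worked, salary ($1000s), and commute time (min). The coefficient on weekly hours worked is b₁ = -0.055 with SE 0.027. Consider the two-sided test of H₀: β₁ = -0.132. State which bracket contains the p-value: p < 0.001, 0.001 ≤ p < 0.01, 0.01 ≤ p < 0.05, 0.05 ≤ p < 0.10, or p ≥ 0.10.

t = (-0.055 − (-0.132)) / 0.027 = 2.852.
df = n − k − 1 = 199 − 3 − 1 = 195.
Two-sided p = 2·P(T_{195} > |t|) ≈ 0.0048.
So 0.001 ≤ p < 0.01.

0.001 ≤ p < 0.01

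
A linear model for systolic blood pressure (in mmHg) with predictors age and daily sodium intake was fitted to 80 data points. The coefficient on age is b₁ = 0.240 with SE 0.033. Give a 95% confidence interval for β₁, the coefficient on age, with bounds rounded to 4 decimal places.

(0.1743, 0.3057)

df = n − k − 1 = 80 − 2 − 1 = 77.
t* = t_{0.025, 77} = 1.991254.
Margin = t* × SE = 1.991254 × 0.033 = 0.065711.
CI: 0.240 ± 0.065711 → (0.1743, 0.3057).
With 95% confidence, each one-unit increase in age is associated with a change of between 0.1743 and 0.3057 mmHg in systolic blood pressure, holding the other predictors fixed.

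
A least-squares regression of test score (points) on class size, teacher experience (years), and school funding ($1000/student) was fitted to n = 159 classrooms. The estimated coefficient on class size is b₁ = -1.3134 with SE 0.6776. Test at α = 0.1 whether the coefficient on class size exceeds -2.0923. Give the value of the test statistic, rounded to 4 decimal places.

H₀: β₁ = -2.0923 vs H₁: β₁ > -2.0923.
t = (b₁ − β₁⁰)/SE = (-1.3134 − (-2.0923)) / 0.6776 = 1.1495.
df = n − k − 1 = 159 − 3 − 1 = 155.
One-sided p ≈ 0.1261, which is ≥ 0.1, so fail to reject H₀.
The data do not give significant evidence that the true slope on class size exceeds -2.0923 points per unit, holding the other predictors fixed.

t = 1.1495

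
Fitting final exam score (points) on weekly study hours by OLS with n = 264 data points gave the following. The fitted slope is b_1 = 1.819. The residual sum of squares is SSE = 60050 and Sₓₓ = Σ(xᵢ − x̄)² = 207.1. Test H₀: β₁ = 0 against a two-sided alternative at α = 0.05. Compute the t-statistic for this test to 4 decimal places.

MSE = SSE/(n − 2) = 60050/262 = 229.198.
SE(b_1) = √(MSE/Sₓₓ) = √(229.198/207.1) = 1.052.
t = 1.819 / 1.052 = 1.7291.
df = n − 2 = 262.
Two-sided p ≈ 0.0850, which is ≥ 0.05, so fail to reject H₀.
The data do not give significant evidence of an association between weekly study hours and final exam score.

t = 1.7291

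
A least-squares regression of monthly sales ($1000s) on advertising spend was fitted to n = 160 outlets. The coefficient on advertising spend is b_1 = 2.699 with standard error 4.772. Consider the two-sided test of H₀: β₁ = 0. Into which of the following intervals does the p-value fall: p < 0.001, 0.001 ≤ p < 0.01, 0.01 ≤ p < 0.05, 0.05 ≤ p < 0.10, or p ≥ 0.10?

t = 2.699 / 4.772 = 0.566.
df = n − 2 = 160 − 2 = 158.
Two-sided p = 2·P(T_{158} > |t|) ≈ 0.5725.
So p ≥ 0.10.

p ≥ 0.10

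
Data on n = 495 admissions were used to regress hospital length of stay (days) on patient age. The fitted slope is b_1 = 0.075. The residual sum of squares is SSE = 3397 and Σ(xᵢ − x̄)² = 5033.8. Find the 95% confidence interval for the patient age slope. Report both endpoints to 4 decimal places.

(0.0023, 0.1477)

MSE = SSE/(n − 2) = 3397/493 = 6.89047.
SE(b_1) = √(MSE/Sₓₓ) = √(6.89047/5033.8) = 0.0369978.
df = n − 2 = 493.
t* = t_{0.025, 493} = 1.964788.
Margin = t* × SE = 1.964788 × 0.0369978 = 0.072693.
CI: 0.075 ± 0.072693 → (0.0023, 0.1477).
With 95% confidence, each one-unit increase in patient age is associated with a change of between 0.0023 and 0.1477 days in hospital length of stay.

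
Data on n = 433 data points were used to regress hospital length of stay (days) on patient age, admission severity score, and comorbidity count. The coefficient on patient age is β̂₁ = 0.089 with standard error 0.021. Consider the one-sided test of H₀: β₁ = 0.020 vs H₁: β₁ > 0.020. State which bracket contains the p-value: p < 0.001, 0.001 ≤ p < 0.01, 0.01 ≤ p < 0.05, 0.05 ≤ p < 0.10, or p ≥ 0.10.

p < 0.001

t = (0.089 − 0.020) / 0.021 = 3.286.
df = n − k − 1 = 433 − 3 − 1 = 429.
One-sided p = P(T_{429} > t) ≈ 0.0006.
So p < 0.001.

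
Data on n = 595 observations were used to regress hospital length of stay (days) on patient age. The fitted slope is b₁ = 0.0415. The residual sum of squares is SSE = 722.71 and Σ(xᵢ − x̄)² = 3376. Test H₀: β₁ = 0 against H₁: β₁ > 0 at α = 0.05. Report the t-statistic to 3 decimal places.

t = 2.184

MSE = SSE/(n − 2) = 722.71/593 = 1.21874.
SE(b₁) = √(MSE/Sₓₓ) = √(1.21874/3376) = 0.019.
t = 0.0415 / 0.019 = 2.184.
df = n − 2 = 593.
One-sided p ≈ 0.0147, which is < 0.05, so reject H₀.
There is evidence that the true slope on patient age is positive.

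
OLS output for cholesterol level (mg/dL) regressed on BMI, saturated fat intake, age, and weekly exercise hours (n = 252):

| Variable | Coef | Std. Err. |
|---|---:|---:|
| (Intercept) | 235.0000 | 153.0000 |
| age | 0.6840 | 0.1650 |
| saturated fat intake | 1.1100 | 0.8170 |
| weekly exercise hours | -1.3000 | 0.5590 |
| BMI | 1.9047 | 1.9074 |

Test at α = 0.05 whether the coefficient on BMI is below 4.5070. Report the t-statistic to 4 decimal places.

Read off: b = 1.9047, SE = 1.9074 for BMI.
H₀: β₁ = 4.5070 vs H₁: β₁ < 4.5070.
t = (1.9047 − 4.5070) / 1.9074 = -1.3643.
df = n − k − 1 = 252 − 4 − 1 = 247.
One-sided p ≈ 0.0869, which is ≥ 0.05, so fail to reject H₀.
The data do not give significant evidence that the true slope on BMI is below 4.5070 mg/dL per unit, holding the other predictors fixed.

t = -1.3643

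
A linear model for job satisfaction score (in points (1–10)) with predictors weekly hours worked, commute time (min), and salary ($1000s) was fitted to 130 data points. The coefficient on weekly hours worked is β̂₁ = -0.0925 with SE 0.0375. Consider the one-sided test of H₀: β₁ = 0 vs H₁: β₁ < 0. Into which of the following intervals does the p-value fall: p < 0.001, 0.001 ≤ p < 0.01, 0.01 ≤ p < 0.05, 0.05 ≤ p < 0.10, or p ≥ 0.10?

t = -0.0925 / 0.0375 = -2.467.
df = n − k − 1 = 130 − 3 − 1 = 126.
One-sided p = P(T_{126} < t) ≈ 0.0075.
So 0.001 ≤ p < 0.01.

0.001 ≤ p < 0.01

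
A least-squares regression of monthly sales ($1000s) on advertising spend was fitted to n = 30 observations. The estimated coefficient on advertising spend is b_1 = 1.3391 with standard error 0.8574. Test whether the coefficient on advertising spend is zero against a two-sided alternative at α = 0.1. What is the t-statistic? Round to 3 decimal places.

t = 1.562

H₀: β₁ = 0 vs H₁: β₁ ≠ 0.
t = (b_1 − β₁⁰)/SE = 1.3391 / 0.8574 = 1.562.
df = n − 2 = 30 − 2 = 28.
Two-sided p ≈ 0.1296, which is ≥ 0.1, so fail to reject H₀.
The data do not give significant evidence of an association between advertising spend and monthly sales.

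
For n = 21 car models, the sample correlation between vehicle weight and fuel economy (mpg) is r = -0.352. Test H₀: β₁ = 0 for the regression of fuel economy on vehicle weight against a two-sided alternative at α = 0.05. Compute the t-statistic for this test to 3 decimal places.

t = -1.639

t = r·√(n − 2)/√(1 − r²) = -0.352·√19/√0.876096 = -1.639.
df = n − 2 = 19.
Two-sided p ≈ 0.1176, which is ≥ 0.05, so fail to reject H₀.
The data do not give significant evidence of a linear association between vehicle weight and fuel economy.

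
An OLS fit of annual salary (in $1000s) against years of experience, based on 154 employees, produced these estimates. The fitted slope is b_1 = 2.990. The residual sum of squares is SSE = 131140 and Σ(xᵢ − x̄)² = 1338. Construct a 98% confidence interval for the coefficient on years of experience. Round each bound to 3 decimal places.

(1.102, 4.878)

MSE = SSE/(n − 2) = 131140/152 = 862.763.
SE(b_1) = √(MSE/Sₓₓ) = √(862.763/1338) = 0.803004.
df = n − 2 = 152.
t* = t_{0.01, 152} = 2.351131.
Margin = t* × SE = 2.351131 × 0.803004 = 1.88797.
CI: 2.990 ± 1.88797 → (1.102, 4.878).
With 98% confidence, each one-unit increase in years of experience is associated with a change of between 1.102 and 4.878 $1000s in annual salary.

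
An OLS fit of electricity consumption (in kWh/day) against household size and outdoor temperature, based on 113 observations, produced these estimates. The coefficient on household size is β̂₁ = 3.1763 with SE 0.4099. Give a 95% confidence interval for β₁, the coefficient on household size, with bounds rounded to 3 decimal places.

(2.364, 3.989)

df = n − k − 1 = 113 − 2 − 1 = 110.
t* = t_{0.025, 110} = 1.981765.
Margin = t* × SE = 1.981765 × 0.4099 = 0.81233.
CI: 3.1763 ± 0.81233 → (2.364, 3.989).
With 95% confidence, each one-unit increase in household size is associated with a change of between 2.364 and 3.989 kWh/day in electricity consumption, holding the other predictors fixed.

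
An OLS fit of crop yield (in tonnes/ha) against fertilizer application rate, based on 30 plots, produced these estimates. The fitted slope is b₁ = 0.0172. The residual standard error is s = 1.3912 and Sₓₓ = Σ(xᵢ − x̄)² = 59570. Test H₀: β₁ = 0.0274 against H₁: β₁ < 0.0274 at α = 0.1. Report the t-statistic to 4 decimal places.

SE(b₁) = s/√Sₓₓ = 1.3912/√59570 = 0.00570001.
t = (0.0172 − 0.0274) / 0.00570001 = -1.7895.
df = n − 2 = 28.
One-sided p ≈ 0.0422, which is < 0.1, so reject H₀.
There is evidence that the true slope on fertilizer application rate is below 0.0274 tonnes/ha per unit.

t = -1.7895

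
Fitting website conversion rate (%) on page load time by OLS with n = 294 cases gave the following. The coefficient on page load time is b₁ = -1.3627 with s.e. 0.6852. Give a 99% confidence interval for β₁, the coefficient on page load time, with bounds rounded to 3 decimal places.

df = n − 2 = 294 − 2 = 292.
t* = t_{0.005, 292} = 2.592771.
Margin = t* × SE = 2.592771 × 0.6852 = 1.77657.
CI: -1.3627 ± 1.77657 → (-3.139, 0.414).
With 99% confidence, each one-unit increase in page load time is associated with a change of between -3.139 and 0.414 % in website conversion rate.

(-3.139, 0.414)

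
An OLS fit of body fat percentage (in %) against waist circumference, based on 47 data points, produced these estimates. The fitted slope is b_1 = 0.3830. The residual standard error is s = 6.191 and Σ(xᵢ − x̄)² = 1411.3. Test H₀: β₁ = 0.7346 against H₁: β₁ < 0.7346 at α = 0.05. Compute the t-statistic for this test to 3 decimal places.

t = -2.134

SE(b_1) = s/√Sₓₓ = 6.191/√1411.3 = 0.164798.
t = (0.3830 − 0.7346) / 0.164798 = -2.134.
df = n − 2 = 45.
One-sided p ≈ 0.0192, which is < 0.05, so reject H₀.
There is evidence that the true slope on waist circumference is below 0.7346 % per unit.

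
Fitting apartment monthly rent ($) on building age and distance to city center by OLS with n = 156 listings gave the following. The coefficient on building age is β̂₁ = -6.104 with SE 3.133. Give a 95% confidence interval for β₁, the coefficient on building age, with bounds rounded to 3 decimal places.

(-12.294, 0.086)

df = n − k − 1 = 156 − 2 − 1 = 153.
t* = t_{0.025, 153} = 1.97559.
Margin = t* × SE = 1.97559 × 3.133 = 6.18952.
CI: -6.104 ± 6.18952 → (-12.294, 0.086).
With 95% confidence, each one-unit increase in building age is associated with a change of between -12.294 and 0.086 $ in apartment monthly rent, holding the other predictors fixed.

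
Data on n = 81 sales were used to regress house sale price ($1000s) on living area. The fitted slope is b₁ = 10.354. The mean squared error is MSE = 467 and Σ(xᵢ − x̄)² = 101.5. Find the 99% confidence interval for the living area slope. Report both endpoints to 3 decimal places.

(4.692, 16.016)

SE(b₁) = √(MSE/Sₓₓ) = √(467/101.5) = 2.14499.
df = n − 2 = 79.
t* = t_{0.005, 79} = 2.639505.
Margin = t* × SE = 2.639505 × 2.14499 = 5.66171.
CI: 10.354 ± 5.66171 → (4.692, 16.016).
With 99% confidence, each one-unit increase in living area is associated with a change of between 4.692 and 16.016 $1000s in house sale price.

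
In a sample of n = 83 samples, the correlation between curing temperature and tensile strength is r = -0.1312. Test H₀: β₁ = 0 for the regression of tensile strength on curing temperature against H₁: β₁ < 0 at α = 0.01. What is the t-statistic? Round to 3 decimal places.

t = -1.191

t = r·√(n − 2)/√(1 − r²) = -0.1312·√81/√0.982787 = -1.191.
df = n − 2 = 81.
One-sided p ≈ 0.1185, which is ≥ 0.01, so fail to reject H₀.
The data do not give significant evidence of a linear association between curing temperature and tensile strength.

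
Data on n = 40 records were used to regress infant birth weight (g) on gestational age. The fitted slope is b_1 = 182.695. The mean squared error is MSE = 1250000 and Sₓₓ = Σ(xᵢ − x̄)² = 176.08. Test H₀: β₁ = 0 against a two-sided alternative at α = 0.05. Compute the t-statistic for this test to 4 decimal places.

SE(b_1) = √(MSE/Sₓₓ) = √(1.25e+06/176.08) = 84.2558.
t = 182.695 / 84.2558 = 2.1683.
df = n − 2 = 38.
Two-sided p ≈ 0.0365, which is < 0.05, so reject H₀.
There is evidence that gestational age is associated with infant birth weight.

t = 2.1683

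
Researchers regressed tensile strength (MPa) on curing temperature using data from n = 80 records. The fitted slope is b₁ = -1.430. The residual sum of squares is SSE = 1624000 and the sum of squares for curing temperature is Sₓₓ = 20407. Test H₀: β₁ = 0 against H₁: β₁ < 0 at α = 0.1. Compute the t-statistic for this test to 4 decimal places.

MSE = SSE/(n − 2) = 1624000/78 = 20820.5.
SE(b₁) = √(MSE/Sₓₓ) = √(20820.5/20407) = 1.01008.
t = -1.430 / 1.01008 = -1.4157.
df = n − 2 = 78.
One-sided p ≈ 0.0804, which is < 0.1, so reject H₀.
There is evidence that the true slope on curing temperature is negative.

t = -1.4157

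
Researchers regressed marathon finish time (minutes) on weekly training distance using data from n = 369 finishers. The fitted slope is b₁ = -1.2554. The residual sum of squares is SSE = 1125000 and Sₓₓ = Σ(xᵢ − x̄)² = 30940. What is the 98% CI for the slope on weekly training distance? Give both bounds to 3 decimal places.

(-1.991, -0.520)

MSE = SSE/(n − 2) = 1125000/367 = 3065.4.
SE(b₁) = √(MSE/Sₓₓ) = √(3065.4/30940) = 0.314763.
df = n − 2 = 367.
t* = t_{0.01, 367} = 2.336551.
Margin = t* × SE = 2.336551 × 0.314763 = 0.73546.
CI: -1.2554 ± 0.73546 → (-1.991, -0.520).
With 98% confidence, each one-unit increase in weekly training distance is associated with a change of between -1.991 and -0.520 minutes in marathon finish time.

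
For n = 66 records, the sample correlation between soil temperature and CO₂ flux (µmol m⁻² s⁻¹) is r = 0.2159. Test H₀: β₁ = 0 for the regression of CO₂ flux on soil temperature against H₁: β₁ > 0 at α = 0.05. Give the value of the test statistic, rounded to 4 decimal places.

t = r·√(n − 2)/√(1 − r²) = 0.2159·√64/√0.953387 = 1.7689.
df = n − 2 = 64.
One-sided p ≈ 0.0408, which is < 0.05, so reject H₀.
There is evidence of a linear association between soil temperature and CO₂ flux.

t = 1.7689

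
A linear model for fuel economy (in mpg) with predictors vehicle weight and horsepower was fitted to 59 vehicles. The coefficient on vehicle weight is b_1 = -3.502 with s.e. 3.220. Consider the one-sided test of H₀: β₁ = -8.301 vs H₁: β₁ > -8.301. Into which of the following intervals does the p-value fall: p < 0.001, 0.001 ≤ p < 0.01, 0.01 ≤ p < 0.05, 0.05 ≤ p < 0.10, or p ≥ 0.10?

t = (-3.502 − (-8.301)) / 3.220 = 1.490.
df = n − k − 1 = 59 − 2 − 1 = 56.
One-sided p = P(T_{56} > t) ≈ 0.0709.
So 0.05 ≤ p < 0.10.

0.05 ≤ p < 0.10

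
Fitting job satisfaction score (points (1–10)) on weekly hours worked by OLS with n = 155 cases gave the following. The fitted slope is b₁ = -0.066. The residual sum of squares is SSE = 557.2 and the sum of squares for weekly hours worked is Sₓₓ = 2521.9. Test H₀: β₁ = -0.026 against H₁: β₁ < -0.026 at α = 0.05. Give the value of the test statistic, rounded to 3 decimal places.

t = -1.053

MSE = SSE/(n − 2) = 557.2/153 = 3.64183.
SE(b₁) = √(MSE/Sₓₓ) = √(3.64183/2521.9) = 0.0380011.
t = (-0.066 − (-0.026)) / 0.0380011 = -1.053.
df = n − 2 = 153.
One-sided p ≈ 0.1471, which is ≥ 0.05, so fail to reject H₀.
The data do not give significant evidence that the true slope on weekly hours worked is below -0.026 points (1–10) per unit.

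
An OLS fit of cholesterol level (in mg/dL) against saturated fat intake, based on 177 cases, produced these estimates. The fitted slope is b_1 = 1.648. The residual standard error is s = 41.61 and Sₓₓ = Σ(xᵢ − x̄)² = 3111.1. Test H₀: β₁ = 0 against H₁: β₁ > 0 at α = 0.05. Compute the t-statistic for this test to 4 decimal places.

t = 2.2091

SE(b_1) = s/√Sₓₓ = 41.61/√3111.1 = 0.746003.
t = 1.648 / 0.746003 = 2.2091.
df = n − 2 = 175.
One-sided p ≈ 0.0142, which is < 0.05, so reject H₀.
There is evidence that the true slope on saturated fat intake is positive.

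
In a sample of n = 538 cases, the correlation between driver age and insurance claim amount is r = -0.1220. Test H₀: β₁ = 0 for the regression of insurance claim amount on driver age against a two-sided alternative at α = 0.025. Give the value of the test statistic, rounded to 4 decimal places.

t = r·√(n − 2)/√(1 − r²) = -0.1220·√536/√0.985116 = -2.8458.
df = n − 2 = 536.
Two-sided p ≈ 0.0046, which is < 0.025, so reject H₀.
There is evidence of a linear association between driver age and insurance claim amount.

t = -2.8458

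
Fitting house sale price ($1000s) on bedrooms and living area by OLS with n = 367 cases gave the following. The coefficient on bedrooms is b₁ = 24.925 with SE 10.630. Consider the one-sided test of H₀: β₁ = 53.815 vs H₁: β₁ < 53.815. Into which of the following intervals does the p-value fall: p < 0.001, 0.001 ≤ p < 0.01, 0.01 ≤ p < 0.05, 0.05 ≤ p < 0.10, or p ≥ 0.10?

0.001 ≤ p < 0.01

t = (24.925 − 53.815) / 10.630 = -2.718.
df = n − k − 1 = 367 − 2 − 1 = 364.
One-sided p = P(T_{364} < t) ≈ 0.0034.
So 0.001 ≤ p < 0.01.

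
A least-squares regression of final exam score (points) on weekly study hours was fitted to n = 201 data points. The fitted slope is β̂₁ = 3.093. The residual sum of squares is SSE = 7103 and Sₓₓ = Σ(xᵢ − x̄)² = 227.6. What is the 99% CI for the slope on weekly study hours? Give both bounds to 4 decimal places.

MSE = SSE/(n − 2) = 7103/199 = 35.6935.
SE(β̂₁) = √(MSE/Sₓₓ) = √(35.6935/227.6) = 0.396012.
df = n − 2 = 199.
t* = t_{0.005, 199} = 2.60076.
Margin = t* × SE = 2.60076 × 0.396012 = 1.029932.
CI: 3.093 ± 1.029932 → (2.0631, 4.1229).
With 99% confidence, each one-unit increase in weekly study hours is associated with a change of between 2.0631 and 4.1229 points in final exam score.

(2.0631, 4.1229)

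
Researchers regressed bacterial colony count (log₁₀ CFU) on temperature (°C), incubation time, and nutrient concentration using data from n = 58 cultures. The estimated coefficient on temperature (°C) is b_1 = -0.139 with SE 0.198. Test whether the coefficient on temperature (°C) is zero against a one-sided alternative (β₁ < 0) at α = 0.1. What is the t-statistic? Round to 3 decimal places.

t = -0.702

H₀: β₁ = 0 vs H₁: β₁ < 0.
t = (b_1 − β₁⁰)/SE = -0.139 / 0.198 = -0.702.
df = n − k − 1 = 58 − 3 − 1 = 54.
One-sided p ≈ 0.2428, which is ≥ 0.1, so fail to reject H₀.
The data do not give significant evidence that the true slope on temperature (°C) is negative, holding the other predictors fixed.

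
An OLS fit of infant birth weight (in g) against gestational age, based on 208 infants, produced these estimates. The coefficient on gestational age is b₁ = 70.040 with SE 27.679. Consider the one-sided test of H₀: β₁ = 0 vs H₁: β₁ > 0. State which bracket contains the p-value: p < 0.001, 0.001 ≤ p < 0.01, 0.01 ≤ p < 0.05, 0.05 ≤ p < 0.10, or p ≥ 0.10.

t = 70.040 / 27.679 = 2.530.
df = n − 2 = 208 − 2 = 206.
One-sided p = P(T_{206} > t) ≈ 0.0061.
So 0.001 ≤ p < 0.01.

0.001 ≤ p < 0.01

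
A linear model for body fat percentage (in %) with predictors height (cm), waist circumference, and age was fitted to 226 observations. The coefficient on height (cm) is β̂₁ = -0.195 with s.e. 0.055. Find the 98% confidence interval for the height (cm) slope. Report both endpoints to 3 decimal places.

(-0.324, -0.066)

df = n − k − 1 = 226 − 3 − 1 = 222.
t* = t_{0.01, 222} = 2.343262.
Margin = t* × SE = 2.343262 × 0.055 = 0.12888.
CI: -0.195 ± 0.12888 → (-0.324, -0.066).
With 98% confidence, each one-unit increase in height (cm) is associated with a change of between -0.324 and -0.066 % in body fat percentage, holding the other predictors fixed.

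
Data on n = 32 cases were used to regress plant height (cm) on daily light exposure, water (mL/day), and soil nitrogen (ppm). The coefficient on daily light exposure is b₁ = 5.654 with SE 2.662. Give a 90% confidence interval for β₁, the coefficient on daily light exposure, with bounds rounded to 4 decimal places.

df = n − k − 1 = 32 − 3 − 1 = 28.
t* = t_{0.05, 28} = 1.701131.
Margin = t* × SE = 1.701131 × 2.662 = 4.528411.
CI: 5.654 ± 4.528411 → (1.1256, 10.1824).
With 90% confidence, each one-unit increase in daily light exposure is associated with a change of between 1.1256 and 10.1824 cm in plant height, holding the other predictors fixed.

(1.1256, 10.1824)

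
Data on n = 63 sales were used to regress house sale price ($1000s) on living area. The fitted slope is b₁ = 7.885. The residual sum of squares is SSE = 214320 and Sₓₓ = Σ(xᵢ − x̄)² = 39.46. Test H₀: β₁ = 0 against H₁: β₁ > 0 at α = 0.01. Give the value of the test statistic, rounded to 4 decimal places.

MSE = SSE/(n − 2) = 214320/61 = 3513.44.
SE(b₁) = √(MSE/Sₓₓ) = √(3513.44/39.46) = 9.436.
t = 7.885 / 9.436 = 0.8356.
df = n − 2 = 61.
One-sided p ≈ 0.2033, which is ≥ 0.01, so fail to reject H₀.
The data do not give significant evidence that the true slope on living area is positive.

t = 0.8356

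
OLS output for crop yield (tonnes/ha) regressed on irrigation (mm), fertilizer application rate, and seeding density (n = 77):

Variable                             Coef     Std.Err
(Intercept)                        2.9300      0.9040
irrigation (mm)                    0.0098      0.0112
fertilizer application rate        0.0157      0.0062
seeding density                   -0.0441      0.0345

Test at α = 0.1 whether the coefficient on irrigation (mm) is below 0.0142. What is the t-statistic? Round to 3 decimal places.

Read off: b = 0.0098, SE = 0.0112 for irrigation (mm).
H₀: β₁ = 0.0142 vs H₁: β₁ < 0.0142.
t = (0.0098 − 0.0142) / 0.0112 = -0.393.
df = n − k − 1 = 77 − 3 − 1 = 73.
One-sided p ≈ 0.3478, which is ≥ 0.1, so fail to reject H₀.
The data do not give significant evidence that the true slope on irrigation (mm) is below 0.0142 tonnes/ha per unit, holding the other predictors fixed.

t = -0.393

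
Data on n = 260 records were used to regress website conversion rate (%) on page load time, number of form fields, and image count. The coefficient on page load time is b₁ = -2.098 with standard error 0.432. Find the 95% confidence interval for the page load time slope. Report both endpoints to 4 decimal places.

df = n − k − 1 = 260 − 3 − 1 = 256.
t* = t_{0.025, 256} = 1.969274.
Margin = t* × SE = 1.969274 × 0.432 = 0.850726.
CI: -2.098 ± 0.850726 → (-2.9487, -1.2473).
With 95% confidence, each one-unit increase in page load time is associated with a change of between -2.9487 and -1.2473 % in website conversion rate, holding the other predictors fixed.

(-2.9487, -1.2473)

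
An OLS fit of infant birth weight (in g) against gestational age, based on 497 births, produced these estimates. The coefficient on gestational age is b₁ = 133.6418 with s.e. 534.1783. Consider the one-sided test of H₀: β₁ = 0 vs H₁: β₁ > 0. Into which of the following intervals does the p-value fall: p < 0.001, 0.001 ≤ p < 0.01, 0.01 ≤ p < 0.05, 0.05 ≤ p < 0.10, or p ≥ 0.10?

p ≥ 0.10

t = 133.6418 / 534.1783 = 0.250.
df = n − 2 = 497 − 2 = 495.
One-sided p = P(T_{495} > t) ≈ 0.4013.
So p ≥ 0.10.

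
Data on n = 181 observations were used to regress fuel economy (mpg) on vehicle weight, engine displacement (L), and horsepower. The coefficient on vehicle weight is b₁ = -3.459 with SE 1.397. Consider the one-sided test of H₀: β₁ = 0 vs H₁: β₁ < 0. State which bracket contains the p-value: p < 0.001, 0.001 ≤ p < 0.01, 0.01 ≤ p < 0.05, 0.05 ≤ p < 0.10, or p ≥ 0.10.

t = -3.459 / 1.397 = -2.476.
df = n − k − 1 = 181 − 3 − 1 = 177.
One-sided p = P(T_{177} < t) ≈ 0.0071.
So 0.001 ≤ p < 0.01.

0.001 ≤ p < 0.01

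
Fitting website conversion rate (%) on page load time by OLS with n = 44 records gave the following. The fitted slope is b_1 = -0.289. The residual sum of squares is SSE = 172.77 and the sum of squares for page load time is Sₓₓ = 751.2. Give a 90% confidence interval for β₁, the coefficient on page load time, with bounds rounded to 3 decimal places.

MSE = SSE/(n − 2) = 172.77/42 = 4.11357.
SE(b_1) = √(MSE/Sₓₓ) = √(4.11357/751.2) = 0.074.
df = n − 2 = 42.
t* = t_{0.05, 42} = 1.681952.
Margin = t* × SE = 1.681952 × 0.074 = 0.12446.
CI: -0.289 ± 0.12446 → (-0.413, -0.165).
With 90% confidence, each one-unit increase in page load time is associated with a change of between -0.413 and -0.165 % in website conversion rate.

(-0.413, -0.165)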